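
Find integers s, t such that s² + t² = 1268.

We need to find integers s, t > 0 such that s² + t² = 1268.
Trying s = 22: t² = 1268 - 22² = 1268 - 484 = 784
t = 28
Check: 22² + 28² = 484 + 784 = 1268 ✓

1268 = 22² + 28²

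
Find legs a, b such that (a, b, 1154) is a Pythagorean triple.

We need a² + b² = 1154² = 1331716.
Trying: 1150² + 96² = 1322500 + 9216 = 1331716 ✓

(1150, 96, 1154)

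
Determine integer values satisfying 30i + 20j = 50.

Step 1: Check solvability.
gcd(30, 20) = 10
Since 10 divides 50, solutions exist.

Step 2: Apply extended Euclidean algorithm to find gcd.
We find integers such that 30*x0 + 20*y0 = 10

Step 3: Scale the particular solution.
Multiply by 50/10 = 5:
i = 5, j = -5

Step 4: Verify.
30*(5) + 20*(-5) = 50 = 50 ✓

i = 5, j = -5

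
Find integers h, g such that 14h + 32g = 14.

Step 1: Check solvability.
gcd(14, 32) = 2
Since 2 divides 14, solutions exist.

Step 2: Apply extended Euclidean algorithm to find gcd.
We find integers such that 14*x0 + 32*y0 = 2

Step 3: Scale the particular solution.
Multiply by 14/2 = 7:
h = 49, g = -21

Step 4: Verify.
14*(49) + 32*(-21) = 14 = 14 ✓

h = 49, g = -21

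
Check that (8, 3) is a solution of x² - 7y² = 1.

Compute x² = 8² = 64
Compute 7y² = 7·3² = 7·9 = 63
x² - 7y² = 64 - 63 = 1
Since this equals 1, (8, 3) is a solution.

Yes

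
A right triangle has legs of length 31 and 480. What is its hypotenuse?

c² = a² + b² = 31² + 480² = 961 + 230400 = 231361
c = 481

481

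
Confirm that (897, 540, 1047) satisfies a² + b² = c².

Compute a² + b² = 897² + 540² = 804609 + 291600 = 1096209
Compute c² = 1047² = 1096209
Since 1096209 = 1096209, confirmed.

Yes, it is a Pythagorean triple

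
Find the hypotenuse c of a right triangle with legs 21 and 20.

c² = a² + b² = 21² + 20² = 441 + 400 = 841
c = sqrt(841) = 29

29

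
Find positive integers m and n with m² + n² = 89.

We need to find integers m, n > 0 such that m² + n² = 89.
Trying m = 5: n² = 89 - 5² = 89 - 25 = 64
n = 8
Check: 5² + 8² = 25 + 64 = 89 ✓

89 = 5² + 8²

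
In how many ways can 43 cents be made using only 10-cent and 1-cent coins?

We need non-negative integers (x, y) with 10x + 1y = 43.
For each x from 0 to 4, check if (43 - 10x) is a non-negative multiple of 1.
Solutions (x, y): (0,43), (1,33), (2,23), (3,13), ...
Count: 5

5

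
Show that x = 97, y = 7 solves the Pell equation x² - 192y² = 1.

Compute x² = 97² = 9409
Compute 192y² = 192·7² = 192·49 = 9408
x² - 192y² = 9409 - 9408 = 1
Since this equals 1, (97, 7) is a solution.

Yes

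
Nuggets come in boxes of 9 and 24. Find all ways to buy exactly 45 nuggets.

We need non-negative integers (x, y) with 9x + 24y = 45.
For each x in 0..5, check if 45 - 9x is a non-negative multiple of 24.
x = 5: 24y = 0, y = 0 ✓

(5 boxes of 9, 0 boxes of 24)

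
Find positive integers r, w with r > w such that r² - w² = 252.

Factor: r² - w² = (r+w)(r-w) = 252.
We need two factors of 252 with the same parity.
Use r+w = 126 and r-w = 2 (product 126·2 = 252).
Adding: 2r = 128, so r = 64.
Subtracting: 2w = 124, so w = 62.
Check: 64² - 62² = 4096 - 3844 = 252 ✓

r = 64, w = 62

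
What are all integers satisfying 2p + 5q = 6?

Step 1: Compute gcd(2, 5) = 1.
Since 1 divides 6, solutions exist.

Step 2: Find a particular solution using extended Euclidean algorithm.
We get p₀ = -12, q₀ = 6.
Check: 2*-12 + 5*6 = 6 = 6 ✓

Step 3: Write the general solution.
p = -12 + (5/1)t = -12 + 5t
q = 6 - (2/1)t = 6 - 2t
for any integer t.

p = -12 + 5t, q = 6 - 2t for integer t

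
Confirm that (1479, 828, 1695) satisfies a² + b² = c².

Compute a² + b² = 1479² + 828² = 2187441 + 685584 = 2873025
Compute c² = 1695² = 2873025
Since 2873025 = 2873025, confirmed.

Yes, it is a Pythagorean triple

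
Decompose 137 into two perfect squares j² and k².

We need to find integers j, k > 0 such that j² + k² = 137.
Trying j = 4: k² = 137 - 4² = 137 - 16 = 121
k = 11
Check: 4² + 11² = 16 + 121 = 137 ✓

137 = 4² + 11²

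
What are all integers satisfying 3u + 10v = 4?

Step 1: Compute gcd(3, 10) = 1.
Since 1 divides 4, solutions exist.

Step 2: Find a particular solution using extended Euclidean algorithm.
We get u₀ = -12, v₀ = 4.
Check: 3*-12 + 10*4 = 4 = 4 ✓

Step 3: Write the general solution.
u = -12 + (10/1)t = -12 + 10t
v = 4 - (3/1)t = 4 - 3t
for any integer t.

u = -12 + 10t, v = 4 - 3t for integer t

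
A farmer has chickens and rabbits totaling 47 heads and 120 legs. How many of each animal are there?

Let c = chickens, r = rabbits.
Heads: c + r = 47
Legs: 2c + 4r = 120
From the first equation, c = 47 - r. Substitute:
2(47 - r) + 4r = 120
94 + 2r = 120
r = (120 - 94)/2 = 13
c = 47 - 13 = 34

Chickens: 34, Rabbits: 13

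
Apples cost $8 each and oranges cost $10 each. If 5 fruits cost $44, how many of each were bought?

Let a = apples, o = oranges.
a + o = 5
8a + 10o = 44
Substitute o = 5 - a:
8a + 10(5 - a) = 44
(8 - 10)a = 44 - 50
-2a = -6
a = 3, o = 5 - 3 = 2

Apples: 3, Oranges: 2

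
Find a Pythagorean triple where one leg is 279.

We need the other leg and hypotenuse such that 279² + x² = c².
Take x = 440, c = 521: 279² + 440² = 77841 + 193600 = 271441 = 521² ✓
Triple: (279, 440, 521)

(279, 440, 521)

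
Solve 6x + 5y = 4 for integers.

Step 1: Check solvability.
gcd(6, 5) = 1
Since 1 divides 4, solutions exist.

Step 2: Apply extended Euclidean algorithm to find gcd.
We find integers such that 6*x0 + 5*y0 = 1

Step 3: Scale the particular solution.
Multiply by 4/1 = 4:
x = 4, y = -4

Step 4: Verify.
6*(4) + 5*(-4) = 4 = 4 ✓

x = 4, y = -4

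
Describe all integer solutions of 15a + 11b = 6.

Step 1: Compute gcd(15, 11) = 1.
Since 1 divides 6, solutions exist.

Step 2: Find a particular solution using extended Euclidean algorithm.
We get a₀ = 18, b₀ = -24.
Check: 15*18 + 11*-24 = 6 = 6 ✓

Step 3: Write the general solution.
a = 18 + (11/1)t = 18 + 11t
b = -24 - (15/1)t = -24 - 15t
for any integer t.

a = 18 + 11t, b = -24 - 15t for integer t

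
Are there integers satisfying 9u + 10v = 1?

Step 1: Compute gcd(9, 10).
gcd(9, 10) = 1

Step 2: Check divisibility.
Does 1 divide 1? 1 = 1 x 1, so yes.

By the theorem on linear Diophantine equations, 9u + 10v = 1 has integer solutions if and only if gcd(9, 10) divides 1. Since 1 | 1, solutions exist.

Yes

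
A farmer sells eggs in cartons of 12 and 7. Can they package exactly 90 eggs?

We need non-negative a, b with 12a + 7b = 90.
gcd(12, 7) = 1 divides 90.
Try a = 4: 7b = 90 - 48 = 42, so b = 6.
One way: 4 cartons of 12 and 6 cartons of 7.

Yes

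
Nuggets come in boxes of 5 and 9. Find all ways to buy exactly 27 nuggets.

We need non-negative integers (x, y) with 5x + 9y = 27.
For each x in 0..5, check if 27 - 5x is a non-negative multiple of 9.
x = 0: 9y = 27, y = 3 ✓

(0 boxes of 5, 3 boxes of 9)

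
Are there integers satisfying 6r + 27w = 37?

Step 1: Compute gcd(6, 27).
gcd(6, 27) = 3

Step 2: Check divisibility.
Does 3 divide 37? 37 = 3 x 12 + 1, so no.

By the theorem on linear Diophantine equations, 6r + 27w = 37 has integer solutions if and only if gcd(6, 27) divides 37. Since 3 does not divide 37, no solutions exist.

No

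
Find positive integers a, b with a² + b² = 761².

We need a² + b² = 761² = 579121.
Trying: 39² + 760² = 1521 + 577600 = 579121 ✓

(39, 760, 761)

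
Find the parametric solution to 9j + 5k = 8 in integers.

Step 1: Compute gcd(9, 5) = 1.
Since 1 divides 8, solutions exist.

Step 2: Find a particular solution using extended Euclidean algorithm.
We get j₀ = -8, k₀ = 16.
Check: 9*-8 + 5*16 = 8 = 8 ✓

Step 3: Write the general solution.
j = -8 + (5/1)t = -8 + 5t
k = 16 - (9/1)t = 16 - 9t
for any integer t.

j = -8 + 5t, k = 16 - 9t for integer t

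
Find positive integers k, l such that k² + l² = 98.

Search for k with 98 - k² a perfect square.
k = 7: 98 - 7² = 98 - 49 = 49 = 7² ✓
So k = 7, l = 7.

k = 7, l = 7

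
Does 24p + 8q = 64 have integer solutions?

Step 1: Compute gcd(24, 8).
gcd(24, 8) = 8

Step 2: Check divisibility.
Does 8 divide 64? 64 = 8 x 8, so yes.

By the theorem on linear Diophantine equations, 24p + 8q = 64 has integer solutions if and only if gcd(24, 8) divides 64. Since 8 | 64, solutions exist.

Yes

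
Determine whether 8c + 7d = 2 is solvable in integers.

Step 1: Compute gcd(8, 7).
gcd(8, 7) = 1

Step 2: Check divisibility.
Does 1 divide 2? 2 = 1 x 2, so yes.

By the theorem on linear Diophantine equations, 8c + 7d = 2 has integer solutions if and only if gcd(8, 7) divides 2. Since 1 | 2, solutions exist.

Yes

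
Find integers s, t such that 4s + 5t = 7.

Step 1: Check solvability.
gcd(4, 5) = 1
Since 1 divides 7, solutions exist.

Step 2: Apply extended Euclidean algorithm to find gcd.
We find integers such that 4*x0 + 5*y0 = 1

Step 3: Scale the particular solution.
Multiply by 7/1 = 7:
s = -7, t = 7

Step 4: Verify.
4*(-7) + 5*(7) = 7 = 7 ✓

s = -7, t = 7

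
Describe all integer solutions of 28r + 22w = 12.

Step 1: Compute gcd(28, 22) = 2.
Since 2 divides 12, solutions exist.

Step 2: Find a particular solution using extended Euclidean algorithm.
We get r₀ = 24, w₀ = -30.
Check: 28*24 + 22*-30 = 12 = 12 ✓

Step 3: Write the general solution.
r = 24 + (22/2)t = 24 + 11t
w = -30 - (28/2)t = -30 - 14t
for any integer t.

r = 24 + 11t, w = -30 - 14t for integer t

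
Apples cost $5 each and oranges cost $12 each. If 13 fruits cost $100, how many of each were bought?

Let a = apples, o = oranges.
a + o = 13
5a + 12o = 100
Substitute o = 13 - a:
5a + 12(13 - a) = 100
(5 - 12)a = 100 - 156
-7a = -56
a = 8, o = 13 - 8 = 5

Apples: 8, Oranges: 5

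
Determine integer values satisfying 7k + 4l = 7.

Step 1: Check solvability.
gcd(7, 4) = 1
Since 1 divides 7, solutions exist.

Step 2: Apply extended Euclidean algorithm to find gcd.
We find integers such that 7*x0 + 4*y0 = 1

Step 3: Scale the particular solution.
Multiply by 7/1 = 7:
k = -7, l = 14

Step 4: Verify.
7*(-7) + 4*(14) = 7 = 7 ✓

k = -7, l = 14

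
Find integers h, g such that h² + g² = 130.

We need to find integers h, g > 0 such that h² + g² = 130.
Trying h = 3: g² = 130 - 3² = 130 - 9 = 121
g = 11
Check: 3² + 11² = 9 + 121 = 130 ✓

130 = 3² + 11²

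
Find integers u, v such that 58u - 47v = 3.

Step 1: Check solvability.
gcd(58, 47) = 1
Since 1 divides 3, solutions exist.

Step 2: Apply extended Euclidean algorithm to find gcd.
We find integers such that 58*x0 + 47*y0 = 1

Step 3: Scale the particular solution.
Multiply by 3/1 = 3:
u = -51, v = -63

Step 4: Verify.
58*(-51) - 47*(-63) = 3 = 3 ✓

u = -51, v = -63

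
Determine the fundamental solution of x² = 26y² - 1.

We need x² = 26y² - 1. Try successive y:
y = 1: x² = 26·1² - 1 = 25 = 5² ✓
Check: 5² - 26·1² = 25 - 26 = -1 ✓

x = 5, y = 1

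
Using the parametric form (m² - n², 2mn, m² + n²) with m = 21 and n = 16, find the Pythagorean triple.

a = m² - n² = 441 - 256 = 185
b = 2mn = 2·21·16 = 672
c = m² + n² = 441 + 256 = 697
Verify: 185² + 672² = 34225 + 451584 = 485809 = 697² ✓

(185, 672, 697)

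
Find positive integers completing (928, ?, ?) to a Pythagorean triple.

We need the other leg and hypotenuse such that 928² + x² = c².
Take x = 585, c = 1097: 928² + 585² = 861184 + 342225 = 1203409 = 1097² ✓
Triple: (585, 928, 1097)

(585, 928, 1097)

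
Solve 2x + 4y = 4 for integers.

Step 1: Check solvability.
gcd(2, 4) = 2
Since 2 divides 4, solutions exist.

Step 2: Apply extended Euclidean algorithm to find gcd.
We find integers such that 2*x0 + 4*y0 = 2

Step 3: Scale the particular solution.
Multiply by 4/2 = 2:
x = 2, y = 0

Step 4: Verify.
2*(2) + 4*(0) = 4 = 4 ✓

x = 2, y = 0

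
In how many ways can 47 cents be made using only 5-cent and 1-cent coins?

We need non-negative integers (x, y) with 5x + 1y = 47.
For each x from 0 to 9, check if (47 - 5x) is a non-negative multiple of 1.
Solutions (x, y): (0,47), (1,42), (2,37), (3,32), ...
Count: 10

10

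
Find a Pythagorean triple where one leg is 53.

We need the other leg and hypotenuse such that 53² + x² = c².
Take x = 1404, c = 1405: 53² + 1404² = 2809 + 1971216 = 1974025 = 1405² ✓
Triple: (53, 1404, 1405)

(53, 1404, 1405)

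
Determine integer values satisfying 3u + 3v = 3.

Step 1: Check solvability.
gcd(3, 3) = 3
Since 3 divides 3, solutions exist.

Step 2: Apply extended Euclidean algorithm to find gcd.
We find integers such that 3*x0 + 3*y0 = 3

Step 3: Scale the particular solution.
Multiply by 3/3 = 1:
u = 0, v = 1

Step 4: Verify.
3*(0) + 3*(1) = 3 = 3 ✓

u = 0, v = 1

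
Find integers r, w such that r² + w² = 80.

We need to find integers r, w > 0 such that r² + w² = 80.
Trying r = 4: w² = 80 - 4² = 80 - 16 = 64
w = 8
Check: 4² + 8² = 16 + 64 = 80 ✓

80 = 4² + 8²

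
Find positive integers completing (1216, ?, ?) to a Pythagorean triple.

We need the other leg and hypotenuse such that 1216² + x² = c².
Take x = 663, c = 1385: 1216² + 663² = 1478656 + 439569 = 1918225 = 1385² ✓
Triple: (663, 1216, 1385)

(663, 1216, 1385)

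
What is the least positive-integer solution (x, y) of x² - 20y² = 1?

We seek the smallest positive integers (x, y) with x² - 20y² = 1, i.e., x² = 20y² + 1.
Try successive y values:
y = 1: x² = 20·1² + 1 = 21, not a perfect square
y = 2: x² = 20·2² + 1 = 81, x = 9 ✓

Verify: 9² - 20·2² = 81 - 80 = 1 ✓

x = 9, y = 2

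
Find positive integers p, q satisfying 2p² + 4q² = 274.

Try small values of p and check whether (274 - 2p²)/4 is a perfect square.
p = 3: 2·3² = 18, so 4q² = 274 - 18 = 256, giving q² = 64, q = 8.
Check: 2·3² + 4·8² = 18 + 256 = 274 ✓

p = 3, q = 8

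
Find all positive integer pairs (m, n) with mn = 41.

The positive divisors of 41 are: 1, 41.
Each divisor d gives the pair (d, 41/d):
(1, 41), (41, 1)

(1, 41), (41, 1)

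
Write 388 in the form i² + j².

We need to find integers i, j > 0 such that i² + j² = 388.
Trying i = 8: j² = 388 - 8² = 388 - 64 = 324
j = 18
Check: 8² + 18² = 64 + 324 = 388 ✓

388 = 8² + 18²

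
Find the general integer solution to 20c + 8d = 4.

Step 1: Compute gcd(20, 8) = 4.
Since 4 divides 4, solutions exist.

Step 2: Find a particular solution using extended Euclidean algorithm.
We get c₀ = 1, d₀ = -2.
Check: 20*1 + 8*-2 = 4 = 4 ✓

Step 3: Write the general solution.
c = 1 + (8/4)t = 1 + 2t
d = -2 - (20/4)t = -2 - 5t
for any integer t.

c = 1 + 2t, d = -2 - 5t for integer t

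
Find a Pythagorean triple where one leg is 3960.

We need the other leg and hypotenuse such that 3960² + x² = c².
Take x = 7616, c = 8584: 3960² + 7616² = 15681600 + 58003456 = 73685056 = 8584² ✓
Triple: (3960, 7616, 8584)

(3960, 7616, 8584)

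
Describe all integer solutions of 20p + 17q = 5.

Step 1: Compute gcd(20, 17) = 1.
Since 1 divides 5, solutions exist.

Step 2: Find a particular solution using extended Euclidean algorithm.
We get p₀ = 30, q₀ = -35.
Check: 20*30 + 17*-35 = 5 = 5 ✓

Step 3: Write the general solution.
p = 30 + (17/1)t = 30 + 17t
q = -35 - (20/1)t = -35 - 20t
for any integer t.

p = 30 + 17t, q = -35 - 20t for integer t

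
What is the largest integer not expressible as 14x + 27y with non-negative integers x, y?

For two coprime denominations a and b, the Frobenius number (largest value not representable as a non-negative combination) is ab - a - b.
Here gcd(14, 27) = 1, so they are coprime.
F(14, 27) = 14·27 - 14 - 27 = 378 - 41 = 337

337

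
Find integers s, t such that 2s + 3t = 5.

Step 1: Check solvability.
gcd(2, 3) = 1
Since 1 divides 5, solutions exist.

Step 2: Apply extended Euclidean algorithm to find gcd.
We find integers such that 2*x0 + 3*y0 = 1

Step 3: Scale the particular solution.
Multiply by 5/1 = 5:
s = -5, t = 5

Step 4: Verify.
2*(-5) + 3*(5) = 5 = 5 ✓

s = -5, t = 5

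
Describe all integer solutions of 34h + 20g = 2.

Step 1: Compute gcd(34, 20) = 2.
Since 2 divides 2, solutions exist.

Step 2: Find a particular solution using extended Euclidean algorithm.
We get h₀ = 3, g₀ = -5.
Check: 34*3 + 20*-5 = 2 = 2 ✓

Step 3: Write the general solution.
h = 3 + (20/2)t = 3 + 10t
g = -5 - (34/2)t = -5 - 17t
for any integer t.

h = 3 + 10t, g = -5 - 17t for integer t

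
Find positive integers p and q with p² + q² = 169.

We need to find integers p, q > 0 such that p² + q² = 169.
Trying p = 5: q² = 169 - 5² = 169 - 25 = 144
q = 12
Check: 5² + 12² = 25 + 144 = 169 ✓

169 = 5² + 12²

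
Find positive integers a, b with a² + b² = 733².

We need a² + b² = 733² = 537289.
Trying: 725² + 108² = 525625 + 11664 = 537289 ✓

(725, 108, 733)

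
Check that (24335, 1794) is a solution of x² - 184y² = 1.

Compute x² = 24335² = 592192225
Compute 184y² = 184·1794² = 184·3218436 = 592192224
x² - 184y² = 592192225 - 592192224 = 1
Since this equals 1, (24335, 1794) is a solution.

Yes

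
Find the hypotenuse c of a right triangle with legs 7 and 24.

c² = a² + b² = 7² + 24² = 49 + 576 = 625
c = 25

25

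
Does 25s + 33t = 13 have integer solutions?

Step 1: Compute gcd(25, 33).
gcd(25, 33) = 1

Step 2: Check divisibility.
Does 1 divide 13? 13 = 1 x 13, so yes.

By the theorem on linear Diophantine equations, 25s + 33t = 13 has integer solutions if and only if gcd(25, 33) divides 13. Since 1 | 13, solutions exist.

Yes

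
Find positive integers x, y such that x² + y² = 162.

Search for x with 162 - x² a perfect square.
x = 9: 162 - 9² = 162 - 81 = 81 = 9² ✓
So x = 9, y = 9.

x = 9, y = 9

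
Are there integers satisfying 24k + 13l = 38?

Step 1: Compute gcd(24, 13).
gcd(24, 13) = 1

Step 2: Check divisibility.
Does 1 divide 38? 38 = 1 x 38, so yes.

By the theorem on linear Diophantine equations, 24k + 13l = 38 has integer solutions if and only if gcd(24, 13) divides 38. Since 1 | 38, solutions exist.

Yes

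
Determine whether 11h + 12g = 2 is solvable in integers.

Step 1: Compute gcd(11, 12).
gcd(11, 12) = 1

Step 2: Check divisibility.
Does 1 divide 2? 2 = 1 x 2, so yes.

By the theorem on linear Diophantine equations, 11h + 12g = 2 has integer solutions if and only if gcd(11, 12) divides 2. Since 1 | 2, solutions exist.

Yes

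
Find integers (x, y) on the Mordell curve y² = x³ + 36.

Try small integer x values and check whether x³ + 36 is a perfect square.
x = -3: x³ + 36 = -3³ + 36 = -27 + 36 = 9
Is 9 a perfect square? 3² = 9 ✓
So (x, y) = (-3, 3) is a solution.

x = -3, y = 3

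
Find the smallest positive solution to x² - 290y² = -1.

We need x² = 290y² - 1. Try successive y:
y = 1: x² = 290·1² - 1 = 289 = 17² ✓
Check: 17² - 290·1² = 289 - 290 = -1 ✓

x = 17, y = 1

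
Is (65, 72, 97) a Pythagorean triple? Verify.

Compute a² + b² = 65² + 72² = 4225 + 5184 = 9409
Compute c² = 97² = 9409
Since 9409 = 9409, confirmed.

Yes, it is a Pythagorean triple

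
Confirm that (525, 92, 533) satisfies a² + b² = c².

Compute a² + b² = 525² + 92² = 275625 + 8464 = 284089
Compute c² = 533² = 284089
Since 284089 = 284089, confirmed.

Yes, it is a Pythagorean triple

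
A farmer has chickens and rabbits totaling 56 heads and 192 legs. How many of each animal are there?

Let c = chickens, r = rabbits.
Heads: c + r = 56
Legs: 2c + 4r = 192
From the first equation, c = 56 - r. Substitute:
2(56 - r) + 4r = 192
112 + 2r = 192
r = (192 - 112)/2 = 40
c = 56 - 40 = 16

Chickens: 16, Rabbits: 40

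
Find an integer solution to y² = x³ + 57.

Try small integer x values and check whether x³ + 57 is a perfect square.
x = -2: x³ + 57 = -2³ + 57 = -8 + 57 = 49
Is 49 a perfect square? 7² = 49 ✓
So (x, y) = (-2, 7) is a solution.

x = -2, y = 7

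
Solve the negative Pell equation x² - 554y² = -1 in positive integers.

We need x² = 554y² - 1. Try successive y:
y = 1: x² = 554·1² - 1 = 553, not a perfect square
y = 2: x² = 554·2² - 1 = 2215, not a perfect square
y = 3: x² = 554·3² - 1 = 4985, not a perfect square
...
y = 7405: x² = 554·7405² - 1 = 30378049849 = 174293² ✓
Check: 174293² - 554·7405² = 30378049849 - 30378049850 = -1 ✓

x = 174293, y = 7405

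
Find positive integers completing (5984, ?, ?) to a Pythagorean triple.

We need the other leg and hypotenuse such that 5984² + x² = c².
Take x = 1560, c = 6184: 5984² + 1560² = 35808256 + 2433600 = 38241856 = 6184² ✓
Triple: (1560, 5984, 6184)

(1560, 5984, 6184)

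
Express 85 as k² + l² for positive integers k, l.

We need to find integers k, l > 0 such that k² + l² = 85.
Trying k = 2: l² = 85 - 2² = 85 - 4 = 81
l = 9
Check: 2² + 9² = 4 + 81 = 85 ✓

85 = 2² + 9²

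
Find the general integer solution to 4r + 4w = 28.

Step 1: Compute gcd(4, 4) = 4.
Since 4 divides 28, solutions exist.

Step 2: Find a particular solution using extended Euclidean algorithm.
We get r₀ = 0, w₀ = 7.
Check: 4*0 + 4*7 = 28 = 28 ✓

Step 3: Write the general solution.
r = 0 + (4/4)t = 0 + 1t
w = 7 - (4/4)t = 7 - 1t
for any integer t.

r = 0 + 1t, w = 7 - 1t for integer t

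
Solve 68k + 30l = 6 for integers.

Step 1: Check solvability.
gcd(68, 30) = 2
Since 2 divides 6, solutions exist.

Step 2: Apply extended Euclidean algorithm to find gcd.
We find integers such that 68*x0 + 30*y0 = 2

Step 3: Scale the particular solution.
Multiply by 6/2 = 3:
k = 12, l = -27

Step 4: Verify.
68*(12) + 30*(-27) = 6 = 6 ✓

k = 12, l = -27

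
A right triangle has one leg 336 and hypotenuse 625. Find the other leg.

a² = c² - b² = 390625 - 112896 = 277729
a = 527

527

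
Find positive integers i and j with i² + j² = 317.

We need to find integers i, j > 0 such that i² + j² = 317.
Trying i = 11: j² = 317 - 11² = 317 - 121 = 196
j = 14
Check: 11² + 14² = 121 + 196 = 317 ✓

317 = 11² + 14²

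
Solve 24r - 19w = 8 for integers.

Step 1: Check solvability.
gcd(24, 19) = 1
Since 1 divides 8, solutions exist.

Step 2: Apply extended Euclidean algorithm to find gcd.
We find integers such that 24*x0 + 19*y0 = 1

Step 3: Scale the particular solution.
Multiply by 8/1 = 8:
r = 32, w = 40

Step 4: Verify.
24*(32) - 19*(40) = 8 = 8 ✓

r = 32, w = 40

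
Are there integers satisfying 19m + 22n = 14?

Step 1: Compute gcd(19, 22).
gcd(19, 22) = 1

Step 2: Check divisibility.
Does 1 divide 14? 14 = 1 x 14, so yes.

By the theorem on linear Diophantine equations, 19m + 22n = 14 has integer solutions if and only if gcd(19, 22) divides 14. Since 1 | 14, solutions exist.

Yes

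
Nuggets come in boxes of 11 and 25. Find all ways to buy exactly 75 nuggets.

We need non-negative integers (x, y) with 11x + 25y = 75.
For each x in 0..6, check if 75 - 11x is a non-negative multiple of 25.
x = 0: 25y = 75, y = 3 ✓

(0 boxes of 11, 3 boxes of 25)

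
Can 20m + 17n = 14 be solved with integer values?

Step 1: Compute gcd(20, 17).
gcd(20, 17) = 1

Step 2: Check divisibility.
Does 1 divide 14? 14 = 1 x 14, so yes.

By the theorem on linear Diophantine equations, 20m + 17n = 14 has integer solutions if and only if gcd(20, 17) divides 14. Since 1 | 14, solutions exist.

Yes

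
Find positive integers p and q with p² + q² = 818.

We need to find integers p, q > 0 such that p² + q² = 818.
Trying p = 17: q² = 818 - 17² = 818 - 289 = 529
q = 23
Check: 17² + 23² = 289 + 529 = 818 ✓

818 = 17² + 23²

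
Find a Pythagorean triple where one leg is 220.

We need the other leg and hypotenuse such that 220² + x² = c².
Take x = 192, c = 292: 220² + 192² = 48400 + 36864 = 85264 = 292² ✓
Triple: (220, 192, 292)

(220, 192, 292)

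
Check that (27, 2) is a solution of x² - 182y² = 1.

Compute x² = 27² = 729
Compute 182y² = 182·2² = 182·4 = 728
x² - 182y² = 729 - 728 = 1
Since this equals 1, (27, 2) is a solution.

Yes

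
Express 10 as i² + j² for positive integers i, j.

We need to find integers i, j > 0 such that i² + j² = 10.
Trying i = 1: j² = 10 - 1² = 10 - 1 = 9
j = 3
Check: 1² + 3² = 1 + 9 = 10 ✓

10 = 1² + 3²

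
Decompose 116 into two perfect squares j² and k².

We need to find integers j, k > 0 such that j² + k² = 116.
Trying j = 4: k² = 116 - 4² = 116 - 16 = 100
k = 10
Check: 4² + 10² = 16 + 100 = 116 ✓

116 = 4² + 10²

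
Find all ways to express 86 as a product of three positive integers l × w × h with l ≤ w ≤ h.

Iterate l from 1 to ⌊86^(1/3)⌋. For each l dividing 86, iterate w ≥ l with w dividing 86/l, and set h = 86/(l·w).
Triples found (2): (1×1×86), (1×2×43)

(1×1×86), (1×2×43)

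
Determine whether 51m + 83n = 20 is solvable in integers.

Step 1: Compute gcd(51, 83).
gcd(51, 83) = 1

Step 2: Check divisibility.
Does 1 divide 20? 20 = 1 x 20, so yes.

By the theorem on linear Diophantine equations, 51m + 83n = 20 has integer solutions if and only if gcd(51, 83) divides 20. Since 1 | 20, solutions exist.

Yes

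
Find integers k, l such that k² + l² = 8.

We need to find integers k, l > 0 such that k² + l² = 8.
Trying k = 2: l² = 8 - 2² = 8 - 4 = 4
l = 2
Check: 2² + 2² = 4 + 4 = 8 ✓

8 = 2² + 2²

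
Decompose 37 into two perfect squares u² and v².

We need to find integers u, v > 0 such that u² + v² = 37.
Trying u = 1: v² = 37 - 1² = 37 - 1 = 36
v = 6
Check: 1² + 6² = 1 + 36 = 37 ✓

37 = 1² + 6²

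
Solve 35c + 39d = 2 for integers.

Step 1: Check solvability.
gcd(35, 39) = 1
Since 1 divides 2, solutions exist.

Step 2: Apply extended Euclidean algorithm to find gcd.
We find integers such that 35*x0 + 39*y0 = 1

Step 3: Scale the particular solution.
Multiply by 2/1 = 2:
c = -20, d = 18

Step 4: Verify.
35*(-20) + 39*(18) = 2 = 2 ✓

c = -20, d = 18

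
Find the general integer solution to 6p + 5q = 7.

Step 1: Compute gcd(6, 5) = 1.
Since 1 divides 7, solutions exist.

Step 2: Find a particular solution using extended Euclidean algorithm.
We get p₀ = 7, q₀ = -7.
Check: 6*7 + 5*-7 = 7 = 7 ✓

Step 3: Write the general solution.
p = 7 + (5/1)t = 7 + 5t
q = -7 - (6/1)t = -7 - 6t
for any integer t.

p = 7 + 5t, q = -7 - 6t for integer t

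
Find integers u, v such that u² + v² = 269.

We need to find integers u, v > 0 such that u² + v² = 269.
Trying u = 10: v² = 269 - 10² = 269 - 100 = 169
v = 13
Check: 10² + 13² = 100 + 169 = 269 ✓

269 = 10² + 13²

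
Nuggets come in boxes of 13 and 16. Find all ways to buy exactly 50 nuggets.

We need non-negative integers (x, y) with 13x + 16y = 50.
For each x in 0..3, check if 50 - 13x is a non-negative multiple of 16.
No x yields an integer y ≥ 0.

No solution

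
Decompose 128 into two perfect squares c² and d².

We need to find integers c, d > 0 such that c² + d² = 128.
Trying c = 8: d² = 128 - 8² = 128 - 64 = 64
d = 8
Check: 8² + 8² = 64 + 64 = 128 ✓

128 = 8² + 8²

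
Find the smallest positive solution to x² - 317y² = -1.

We need x² = 317y² - 1. Try successive y:
y = 1: x² = 317·1² - 1 = 316, not a perfect square
y = 2: x² = 317·2² - 1 = 1267, not a perfect square
y = 3: x² = 317·3² - 1 = 2852, not a perfect square
...
y = 19805: x² = 317·19805² - 1 = 124339453924 = 352618² ✓
Check: 352618² - 317·19805² = 124339453924 - 124339453925 = -1 ✓

x = 352618, y = 19805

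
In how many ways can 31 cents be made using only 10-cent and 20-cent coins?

We need non-negative integers (x, y) with 10x + 20y = 31.
For each x from 0 to 3, check if (31 - 10x) is a non-negative multiple of 20.
Solutions (x, y): none
Count: 0

0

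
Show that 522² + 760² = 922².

Compute a² + b² = 522² + 760² = 272484 + 577600 = 850084
Compute c² = 922² = 850084
Since 850084 = 850084, confirmed.

Yes, it is a Pythagorean triple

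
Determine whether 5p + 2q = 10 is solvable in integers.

Step 1: Compute gcd(5, 2).
gcd(5, 2) = 1

Step 2: Check divisibility.
Does 1 divide 10? 10 = 1 x 10, so yes.

By the theorem on linear Diophantine equations, 5p + 2q = 10 has integer solutions if and only if gcd(5, 2) divides 10. Since 1 | 10, solutions exist.

Yes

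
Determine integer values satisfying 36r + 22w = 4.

Step 1: Check solvability.
gcd(36, 22) = 2
Since 2 divides 4, solutions exist.

Step 2: Apply extended Euclidean algorithm to find gcd.
We find integers such that 36*x0 + 22*y0 = 2

Step 3: Scale the particular solution.
Multiply by 4/2 = 2:
r = -6, w = 10

Step 4: Verify.
36*(-6) + 22*(10) = 4 = 4 ✓

r = -6, w = 10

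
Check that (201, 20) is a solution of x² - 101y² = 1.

Compute x² = 201² = 40401
Compute 101y² = 101·20² = 101·400 = 40400
x² - 101y² = 40401 - 40400 = 1
Since this equals 1, (201, 20) is a solution.

Yes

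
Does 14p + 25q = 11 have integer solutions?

Step 1: Compute gcd(14, 25).
gcd(14, 25) = 1

Step 2: Check divisibility.
Does 1 divide 11? 11 = 1 x 11, so yes.

By the theorem on linear Diophantine equations, 14p + 25q = 11 has integer solutions if and only if gcd(14, 25) divides 11. Since 1 | 11, solutions exist.

Yes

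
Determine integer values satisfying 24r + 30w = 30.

Step 1: Check solvability.
gcd(24, 30) = 6
Since 6 divides 30, solutions exist.

Step 2: Apply extended Euclidean algorithm to find gcd.
We find integers such that 24*x0 + 30*y0 = 6

Step 3: Scale the particular solution.
Multiply by 30/6 = 5:
r = -5, w = 5

Step 4: Verify.
24*(-5) + 30*(5) = 30 = 30 ✓

r = -5, w = 5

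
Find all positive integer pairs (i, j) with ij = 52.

The positive divisors of 52 are: 1, 2, 4, 13, 26, 52.
Each divisor d gives the pair (d, 52/d):
(1, 52), (2, 26), (4, 13), (13, 4), (26, 2), (52, 1)

(1, 52), (2, 26), (4, 13), (13, 4), (26, 2), (52, 1)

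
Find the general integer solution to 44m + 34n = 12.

Step 1: Compute gcd(44, 34) = 2.
Since 2 divides 12, solutions exist.

Step 2: Find a particular solution using extended Euclidean algorithm.
We get m₀ = 42, n₀ = -54.
Check: 44*42 + 34*-54 = 12 = 12 ✓

Step 3: Write the general solution.
m = 42 + (34/2)t = 42 + 17t
n = -54 - (44/2)t = -54 - 22t
for any integer t.

m = 42 + 17t, n = -54 - 22t for integer t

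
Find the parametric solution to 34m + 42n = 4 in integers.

Step 1: Compute gcd(34, 42) = 2.
Since 2 divides 4, solutions exist.

Step 2: Find a particular solution using extended Euclidean algorithm.
We get m₀ = 10, n₀ = -8.
Check: 34*10 + 42*-8 = 4 = 4 ✓

Step 3: Write the general solution.
m = 10 + (42/2)t = 10 + 21t
n = -8 - (34/2)t = -8 - 17t
for any integer t.

m = 10 + 21t, n = -8 - 17t for integer t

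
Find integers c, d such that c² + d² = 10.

We need to find integers c, d > 0 such that c² + d² = 10.
Trying c = 1: d² = 10 - 1² = 10 - 1 = 9
d = 3
Check: 1² + 3² = 1 + 9 = 10 ✓

10 = 1² + 3²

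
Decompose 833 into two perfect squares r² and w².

We need to find integers r, w > 0 such that r² + w² = 833.
Trying r = 7: w² = 833 - 7² = 833 - 49 = 784
w = 28
Check: 7² + 28² = 49 + 784 = 833 ✓

833 = 7² + 28²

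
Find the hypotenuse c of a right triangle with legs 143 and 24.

c² = a² + b² = 143² + 24² = 20449 + 576 = 21025
c = 145

145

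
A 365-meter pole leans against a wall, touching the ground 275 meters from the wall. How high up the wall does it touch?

The ladder, wall, and ground form a right triangle with hypotenuse 365 and one leg 275.
By the Pythagorean theorem: h² = 365² - 275² = 133225 - 75625 = 57600
h = √57600 = 240 meters

240 meters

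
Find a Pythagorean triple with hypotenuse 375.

We need a² + b² = 375² = 140625.
Trying: 351² + 132² = 123201 + 17424 = 140625 ✓

(351, 132, 375)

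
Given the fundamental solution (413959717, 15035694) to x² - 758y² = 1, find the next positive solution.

Solutions to x² - Dy² = 1 are generated by powers of (x₀ + y₀√D).
The next solution satisfies x₁ + y₁√758 = (x₀ + y₀√758)², giving:
x₁ = x₀² + 758y₀² = 413959717² + 758·15035694² = 171362647298720089 + 171362647298720088 = 342725294597440177
y₁ = 2x₀y₀ = 2·413959717·15035694 = 12448343266277196

Verify: 342725294597440177² - 758·12448343266277196² = 117460627556902156976408841093791329 - 117460627556902156976408841093791328 = 1 ✓

x = 342725294597440177, y = 12448343266277196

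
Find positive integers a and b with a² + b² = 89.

We need to find integers a, b > 0 such that a² + b² = 89.
Trying a = 5: b² = 89 - 5² = 89 - 25 = 64
b = 8
Check: 5² + 8² = 25 + 64 = 89 ✓

89 = 5² + 8²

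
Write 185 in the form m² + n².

We need to find integers m, n > 0 such that m² + n² = 185.
Trying m = 4: n² = 185 - 4² = 185 - 16 = 169
n = 13
Check: 4² + 13² = 16 + 169 = 185 ✓

185 = 4² + 13²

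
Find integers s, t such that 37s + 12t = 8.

Step 1: Check solvability.
gcd(37, 12) = 1
Since 1 divides 8, solutions exist.

Step 2: Apply extended Euclidean algorithm to find gcd.
We find integers such that 37*x0 + 12*y0 = 1

Step 3: Scale the particular solution.
Multiply by 8/1 = 8:
s = 8, t = -24

Step 4: Verify.
37*(8) + 12*(-24) = 8 = 8 ✓

s = 8, t = -24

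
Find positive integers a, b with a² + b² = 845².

We need a² + b² = 845² = 714025.
Trying: 837² + 116² = 700569 + 13456 = 714025 ✓

(837, 116, 845)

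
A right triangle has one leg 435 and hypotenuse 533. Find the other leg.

b² = c² - a² = 284089 - 189225 = 94864
b = 308

308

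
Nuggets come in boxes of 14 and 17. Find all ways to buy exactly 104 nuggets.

We need non-negative integers (x, y) with 14x + 17y = 104.
For each x in 0..7, check if 104 - 14x is a non-negative multiple of 17.
x = 5: 17y = 34, y = 2 ✓

(5 boxes of 14, 2 boxes of 17)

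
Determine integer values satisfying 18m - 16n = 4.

Step 1: Check solvability.
gcd(18, 16) = 2
Since 2 divides 4, solutions exist.

Step 2: Apply extended Euclidean algorithm to find gcd.
We find integers such that 18*x0 + 16*y0 = 2

Step 3: Scale the particular solution.
Multiply by 4/2 = 2:
m = 2, n = 2

Step 4: Verify.
18*(2) - 16*(2) = 4 = 4 ✓

m = 2, n = 2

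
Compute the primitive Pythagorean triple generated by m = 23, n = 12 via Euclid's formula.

a = m² - n² = 23² - 12² = 529 - 144 = 385
b = 2mn = 2·23·12 = 552
c = m² + n² = 529 + 144 = 673
Verify: 385² + 552² = 148225 + 304704 = 452929 = 673² ✓

(385, 552, 673)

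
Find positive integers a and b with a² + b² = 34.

We need to find integers a, b > 0 such that a² + b² = 34.
Trying a = 3: b² = 34 - 3² = 34 - 9 = 25
b = 5
Check: 3² + 5² = 9 + 25 = 34 ✓

34 = 3² + 5²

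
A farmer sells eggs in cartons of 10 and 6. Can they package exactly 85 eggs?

We need non-negative a, b with 10a + 6b = 85.
gcd(10, 6) = 2, and 2 does not divide 85.
No integer solutions exist.

No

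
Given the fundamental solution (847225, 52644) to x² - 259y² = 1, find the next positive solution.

Solutions to x² - Dy² = 1 are generated by powers of (x₀ + y₀√D).
The next solution satisfies x₁ + y₁√259 = (x₀ + y₀√259)², giving:
x₁ = x₀² + 259y₀² = 847225² + 259·52644² = 717790200625 + 717790200624 = 1435580401249
y₁ = 2x₀y₀ = 2·847225·52644 = 89202625800

Verify: 1435580401249² - 259·89202625800² = 2060891088450239840760001 - 2060891088450239840760000 = 1 ✓

x = 1435580401249, y = 89202625800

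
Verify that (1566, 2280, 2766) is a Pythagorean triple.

Compute a² + b² = 1566² + 2280² = 2452356 + 5198400 = 7650756
Compute c² = 2766² = 7650756
Since 7650756 = 7650756, confirmed.

Yes, it is a Pythagorean triple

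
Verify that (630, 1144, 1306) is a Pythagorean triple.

Compute a² + b² = 630² + 1144² = 396900 + 1308736 = 1705636
Compute c² = 1306² = 1705636
Since 1705636 = 1705636, confirmed.

Yes, it is a Pythagorean triple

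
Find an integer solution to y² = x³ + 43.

Try small integer x values and check whether x³ + 43 is a perfect square.
x = -3: x³ + 43 = -3³ + 43 = -27 + 43 = 16
Is 16 a perfect square? 4² = 16 ✓
So (x, y) = (-3, -4) is a solution.

x = -3, y = -4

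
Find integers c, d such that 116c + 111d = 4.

Step 1: Check solvability.
gcd(116, 111) = 1
Since 1 divides 4, solutions exist.

Step 2: Apply extended Euclidean algorithm to find gcd.
We find integers such that 116*x0 + 111*y0 = 1

Step 3: Scale the particular solution.
Multiply by 4/1 = 4:
c = -88, d = 92

Step 4: Verify.
116*(-88) + 111*(92) = 4 = 4 ✓

c = -88, d = 92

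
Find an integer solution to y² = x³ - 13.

Try small integer x values and check whether x³ - 13 is a perfect square.
x = 17: x³ - 13 = 17³ - 13 = 4913 - 13 = 4900
Is 4900 a perfect square? 70² = 4900 ✓
So (x, y) = (17, -70) is a solution.

x = 17, y = -70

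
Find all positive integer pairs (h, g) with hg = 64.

The positive divisors of 64 are: 1, 2, 4, 8, 16, 32, 64.
Each divisor d gives the pair (d, 64/d):
(1, 64), (2, 32), (4, 16), (8, 8), (16, 4), (32, 2), (64, 1)

(1, 64), (2, 32), (4, 16), (8, 8), (16, 4), (32, 2), (64, 1)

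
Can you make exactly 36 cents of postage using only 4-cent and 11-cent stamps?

We need non-negative x, y with 4x + 11y = 36.
gcd(4, 11) = 1 divides 36, so integer solutions exist.
Search for a non-negative one: x = 9 gives 11y = 36 - 36 = 0, so y = 0.
Check: 4·9 + 11·0 = 36 ✓

Yes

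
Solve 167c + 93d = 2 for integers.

Step 1: Check solvability.
gcd(167, 93) = 1
Since 1 divides 2, solutions exist.

Step 2: Apply extended Euclidean algorithm to find gcd.
We find integers such that 167*x0 + 93*y0 = 1

Step 3: Scale the particular solution.
Multiply by 2/1 = 2:
c = 88, d = -158

Step 4: Verify.
167*(88) + 93*(-158) = 2 = 2 ✓

c = 88, d = -158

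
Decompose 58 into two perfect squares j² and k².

We need to find integers j, k > 0 such that j² + k² = 58.
Trying j = 3: k² = 58 - 3² = 58 - 9 = 49
k = 7
Check: 3² + 7² = 9 + 49 = 58 ✓

58 = 3² + 7²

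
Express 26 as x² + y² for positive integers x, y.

We need to find integers x, y > 0 such that x² + y² = 26.
Trying x = 1: y² = 26 - 1² = 26 - 1 = 25
y = 5
Check: 1² + 5² = 1 + 25 = 26 ✓

26 = 1² + 5²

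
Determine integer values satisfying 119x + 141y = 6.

Step 1: Check solvability.
gcd(119, 141) = 1
Since 1 divides 6, solutions exist.

Step 2: Apply extended Euclidean algorithm to find gcd.
We find integers such that 119*x0 + 141*y0 = 1

Step 3: Scale the particular solution.
Multiply by 6/1 = 6:
x = 192, y = -162

Step 4: Verify.
119*(192) + 141*(-162) = 6 = 6 ✓

x = 192, y = -162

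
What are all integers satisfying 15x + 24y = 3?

Step 1: Compute gcd(15, 24) = 3.
Since 3 divides 3, solutions exist.

Step 2: Find a particular solution using extended Euclidean algorithm.
We get x₀ = -3, y₀ = 2.
Check: 15*-3 + 24*2 = 3 = 3 ✓

Step 3: Write the general solution.
x = -3 + (24/3)t = -3 + 8t
y = 2 - (15/3)t = 2 - 5t
for any integer t.

x = -3 + 8t, y = 2 - 5t for integer t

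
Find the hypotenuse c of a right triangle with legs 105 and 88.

c² = a² + b² = 105² + 88² = 11025 + 7744 = 18769
c = sqrt(18769) = 137

137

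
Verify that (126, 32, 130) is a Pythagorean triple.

Compute a² + b² = 126² + 32² = 15876 + 1024 = 16900
Compute c² = 130² = 16900
Since 16900 = 16900, confirmed.

Yes, it is a Pythagorean triple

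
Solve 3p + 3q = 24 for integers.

Step 1: Check solvability.
gcd(3, 3) = 3
Since 3 divides 24, solutions exist.

Step 2: Apply extended Euclidean algorithm to find gcd.
We find integers such that 3*x0 + 3*y0 = 3

Step 3: Scale the particular solution.
Multiply by 24/3 = 8:
p = 0, q = 8

Step 4: Verify.
3*(0) + 3*(8) = 24 = 24 ✓

p = 0, q = 8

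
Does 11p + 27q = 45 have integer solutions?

Step 1: Compute gcd(11, 27).
gcd(11, 27) = 1

Step 2: Check divisibility.
Does 1 divide 45? 45 = 1 x 45, so yes.

By the theorem on linear Diophantine equations, 11p + 27q = 45 has integer solutions if and only if gcd(11, 27) divides 45. Since 1 | 45, solutions exist.

Yes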